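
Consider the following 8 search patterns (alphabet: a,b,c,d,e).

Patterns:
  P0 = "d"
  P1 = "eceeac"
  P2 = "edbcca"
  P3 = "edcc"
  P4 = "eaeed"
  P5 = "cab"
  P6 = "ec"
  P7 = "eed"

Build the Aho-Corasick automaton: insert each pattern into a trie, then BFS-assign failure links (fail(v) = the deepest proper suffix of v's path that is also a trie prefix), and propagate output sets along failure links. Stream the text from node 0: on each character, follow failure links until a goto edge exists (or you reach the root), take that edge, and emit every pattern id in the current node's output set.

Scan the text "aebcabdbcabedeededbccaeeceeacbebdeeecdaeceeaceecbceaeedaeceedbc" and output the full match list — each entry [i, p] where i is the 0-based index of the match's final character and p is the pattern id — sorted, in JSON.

Build:
Trie (insert patterns):
  0='ε' goto c→19 d→1 e→2
  1='d' goto ·  ←P0
  2='e' goto a→15 c→3 d→8 e→22
  3='ec' goto e→4  ←P6
  4='ece' goto e→5
  5='ecee' goto a→6
  6='eceea' goto c→7
  7='eceeac' goto ·  ←P1
  8='ed' goto b→9 c→13
  9='edb' goto c→10
  10='edbc' goto c→11
  11='edbcc' goto a→12
  12='edbcca' goto ·  ←P2
  13='edc' goto c→14
  14='edcc' goto ·  ←P3
  15='ea' goto e→16
  16='eae' goto e→17
  17='eaee' goto d→18
  18='eaeed' goto ·  ←P4
  19='c' goto a→20
  20='ca' goto b→21
  21='cab' goto ·  ←P5
  22='ee' goto d→23
  23='eed' goto ·  ←P7

Failure links (BFS by depth):
  n1('d'): parent n0 fail=0; on 'd' 0 → fail=0;  out {0}∪∅={0}
  n2('e'): parent n0 fail=0; on 'e' 0 → fail=0;  out ∅∪∅=∅
  n19('c'): parent n0 fail=0; on 'c' 0 → fail=0;  out ∅∪∅=∅
  n3('ec'): parent n2 fail=0; on 'c' 0 → fail=19;  out {6}∪∅={6}
  n8('ed'): parent n2 fail=0; on 'd' 0 → fail=1;  out ∅∪{0}={0}
  n15('ea'): parent n2 fail=0; on 'a' 0 → fail=0;  out ∅∪∅=∅
  n20('ca'): parent n19 fail=0; on 'a' 0 → fail=0;  out ∅∪∅=∅
  n22('ee'): parent n2 fail=0; on 'e' 0 → fail=2;  out ∅∪∅=∅
  n4('ece'): parent n3 fail=19; on 'e' 19→0 → fail=2;  out ∅∪∅=∅
  n9('edb'): parent n8 fail=1; on 'b' 1→0 → fail=0;  out ∅∪∅=∅
  n13('edc'): parent n8 fail=1; on 'c' 1→0 → fail=19;  out ∅∪∅=∅
  n16('eae'): parent n15 fail=0; on 'e' 0 → fail=2;  out ∅∪∅=∅
  n21('cab'): parent n20 fail=0; on 'b' 0 → fail=0;  out {5}∪∅={5}
  n23('eed'): parent n22 fail=2; on 'd' 2 → fail=8;  out {7}∪{0}={0,7}
  n5('ecee'): parent n4 fail=2; on 'e' 2 → fail=22;  out ∅∪∅=∅
  n10('edbc'): parent n9 fail=0; on 'c' 0 → fail=19;  out ∅∪∅=∅
  n14('edcc'): parent n13 fail=19; on 'c' 19→0 → fail=19;  out {3}∪∅={3}
  n17('eaee'): parent n16 fail=2; on 'e' 2 → fail=22;  out ∅∪∅=∅
  n6('eceea'): parent n5 fail=22; on 'a' 22→2 → fail=15;  out ∅∪∅=∅
  n11('edbcc'): parent n10 fail=19; on 'c' 19→0 → fail=19;  out ∅∪∅=∅
  n18('eaeed'): parent n17 fail=22; on 'd' 22 → fail=23;  out {4}∪{0,7}={0,4,7}
  n7('eceeac'): parent n6 fail=15; on 'c' 15→0 → fail=19;  out {1}∪∅={1}
  n12('edbcca'): parent n11 fail=19; on 'a' 19 → fail=20;  out {2}∪∅={2}

Text stream:
[0] read 'a'  n0⇒n0
[1] read 'e'  n0⇒n2
[2] read 'b'  n2⇒n0 ·f
[3] read 'c'  n0⇒n19
[4] read 'a'  n19⇒n20
[5] read 'b'  n20⇒n21  → match P5@[3:5]
[6] read 'd'  n21⇒n1 ·f  → match P0@[6:6]
[7] read 'b'  n1⇒n0 ·f
[8] read 'c'  n0⇒n19
[9] read 'a'  n19⇒n20
[10] read 'b'  n20⇒n21  → match P5@[8:10]
[11] read 'e'  n21⇒n2 ·f
[12] read 'd'  n2⇒n8  → match P0@[12:12]
[13] read 'e'  n8⇒n2 ·f
[14] read 'e'  n2⇒n22
[15] read 'd'  n22⇒n23  → match P0@[15:15],P7@[13:15]
[16] read 'e'  n23⇒n2 ·f
[17] read 'd'  n2⇒n8  → match P0@[17:17]
[18] read 'b'  n8⇒n9
[19] read 'c'  n9⇒n10
[20] read 'c'  n10⇒n11
[21] read 'a'  n11⇒n12  → match P2@[16:21]
[22] read 'e'  n12⇒n2 ·f
[23] read 'e'  n2⇒n22
[24] read 'c'  n22⇒n3 ·f  → match P6@[23:24]
[25] read 'e'  n3⇒n4
[26] read 'e'  n4⇒n5
[27] read 'a'  n5⇒n6
[28] read 'c'  n6⇒n7  → match P1@[23:28]
[29] read 'b'  n7⇒n0 ·f
[30] read 'e'  n0⇒n2
[31] read 'b'  n2⇒n0 ·f
[32] read 'd'  n0⇒n1  → match P0@[32:32]
[33] read 'e'  n1⇒n2 ·f
[34] read 'e'  n2⇒n22
[35] read 'e'  n22⇒n22 ·f
[36] read 'c'  n22⇒n3 ·f  → match P6@[35:36]
[37] read 'd'  n3⇒n1 ·f  → match P0@[37:37]
[38] read 'a'  n1⇒n0 ·f
[39] read 'e'  n0⇒n2
[40] read 'c'  n2⇒n3  → match P6@[39:40]
[41] read 'e'  n3⇒n4
[42] read 'e'  n4⇒n5
[43] read 'a'  n5⇒n6
[44] read 'c'  n6⇒n7  → match P1@[39:44]
[45] read 'e'  n7⇒n2 ·f
[46] read 'e'  n2⇒n22
[47] read 'c'  n22⇒n3 ·f  → match P6@[46:47]
[48] read 'b'  n3⇒n0 ·f
[49] read 'c'  n0⇒n19
[50] read 'e'  n19⇒n2 ·f
[51] read 'a'  n2⇒n15
[52] read 'e'  n15⇒n16
[53] read 'e'  n16⇒n17
[54] read 'd'  n17⇒n18  → match P0@[54:54],P4@[50:54],P7@[52:54]
[55] read 'a'  n18⇒n0 ·f
[56] read 'e'  n0⇒n2
[57] read 'c'  n2⇒n3  → match P6@[56:57]
[58] read 'e'  n3⇒n4
[59] read 'e'  n4⇒n5
[60] read 'd'  n5⇒n23 ·f  → match P0@[60:60],P7@[58:60]
[61] read 'b'  n23⇒n9 ·f
[62] read 'c'  n9⇒n10

Matches: [[5,5],[6,0],[10,5],[12,0],[15,0],[15,7],[17,0],[21,2],[24,6],[28,1],[32,0],[36,6],[37,0],[40,6],[44,1],[47,6],[54,0],[54,4],[54,7],[57,6],[60,0],[60,7]]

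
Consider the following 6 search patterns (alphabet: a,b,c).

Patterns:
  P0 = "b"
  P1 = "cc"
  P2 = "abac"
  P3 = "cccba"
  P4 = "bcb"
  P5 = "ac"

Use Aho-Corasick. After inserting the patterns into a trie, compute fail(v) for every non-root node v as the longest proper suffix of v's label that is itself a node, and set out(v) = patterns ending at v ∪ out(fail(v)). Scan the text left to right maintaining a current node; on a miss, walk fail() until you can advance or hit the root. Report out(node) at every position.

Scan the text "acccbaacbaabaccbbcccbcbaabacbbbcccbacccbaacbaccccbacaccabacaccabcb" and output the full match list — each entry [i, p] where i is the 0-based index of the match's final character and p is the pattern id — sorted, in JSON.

Build:
Trie (insert patterns):
  0='ε' goto a→4 b→1 c→2
  1='b' goto c→11  [P0 ends]
  2='c' goto c→3
  3='cc' goto c→8  [P1 ends]
  4='a' goto b→5 c→13
  5='ab' goto a→6
  6='aba' goto c→7
  7='abac' goto ·  [P2 ends]
  8='ccc' goto b→9
  9='cccb' goto a→10
  10='cccba' goto ·  [P3 ends]
  11='bc' goto b→12
  12='bcb' goto ·  [P4 ends]
  13='ac' goto ·  [P5 ends]

BFS fail/out derivation:
  fail(1) 'b': from fail(0)=0 chase 'b': 0 ⇒ 0;  out={0}∪out(0)={0}
  fail(2) 'c': from fail(0)=0 chase 'c': 0 ⇒ 0;  out=∅∪out(0)=∅
  fail(4) 'a': from fail(0)=0 chase 'a': 0 ⇒ 0;  out=∅∪out(0)=∅
  fail(3) 'cc': from fail(2)=0 chase 'c': 0 ⇒ 2;  out={1}∪out(2)={1}
  fail(5) 'ab': from fail(4)=0 chase 'b': 0 ⇒ 1;  out=∅∪out(1)={0}
  fail(11) 'bc': from fail(1)=0 chase 'c': 0 ⇒ 2;  out=∅∪out(2)=∅
  fail(13) 'ac': from fail(4)=0 chase 'c': 0 ⇒ 2;  out={5}∪out(2)={5}
  fail(6) 'aba': from fail(5)=1 chase 'a': 1→0 ⇒ 4;  out=∅∪out(4)=∅
  fail(8) 'ccc': from fail(3)=2 chase 'c': 2 ⇒ 3;  out=∅∪out(3)={1}
  fail(12) 'bcb': from fail(11)=2 chase 'b': 2→0 ⇒ 1;  out={4}∪out(1)={0,4}
  fail(7) 'abac': from fail(6)=4 chase 'c': 4 ⇒ 13;  out={2}∪out(13)={2,5}
  fail(9) 'cccb': from fail(8)=3 chase 'b': 3→2→0 ⇒ 1;  out=∅∪out(1)={0}
  fail(10) 'cccba': from fail(9)=1 chase 'a': 1→0 ⇒ 4;  out={3}∪out(4)={3}

Run:
[0] read 'a'  n0⇒n4
[1] read 'c'  n4⇒n13  ** P5@[0:1]
[2] read 'c'  n13⇒n3 ·f  ** P1@[1:2]
[3] read 'c'  n3⇒n8  ** P1@[2:3]
[4] read 'b'  n8⇒n9  ** P0@[4:4]
[5] read 'a'  n9⇒n10  ** P3@[1:5]
[6] read 'a'  n10⇒n4 ·f
[7] read 'c'  n4⇒n13  ** P5@[6:7]
[8] read 'b'  n13⇒n1 ·f  ** P0@[8:8]
[9] read 'a'  n1⇒n4 ·f
[10] read 'a'  n4⇒n4 ·f
[11] read 'b'  n4⇒n5  ** P0@[11:11]
[12] read 'a'  n5⇒n6
[13] read 'c'  n6⇒n7  ** P2@[10:13],P5@[12:13]
[14] read 'c'  n7⇒n3 ·f  ** P1@[13:14]
[15] read 'b'  n3⇒n1 ·f  ** P0@[15:15]
[16] read 'b'  n1⇒n1 ·f  ** P0@[16:16]
[17] read 'c'  n1⇒n11
[18] read 'c'  n11⇒n3 ·f  ** P1@[17:18]
[19] read 'c'  n3⇒n8  ** P1@[18:19]
[20] read 'b'  n8⇒n9  ** P0@[20:20]
[21] read 'c'  n9⇒n11 ·f
[22] read 'b'  n11⇒n12  ** P0@[22:22],P4@[20:22]
[23] read 'a'  n12⇒n4 ·f
[24] read 'a'  n4⇒n4 ·f
[25] read 'b'  n4⇒n5  ** P0@[25:25]
[26] read 'a'  n5⇒n6
[27] read 'c'  n6⇒n7  ** P2@[24:27],P5@[26:27]
[28] read 'b'  n7⇒n1 ·f  ** P0@[28:28]
[29] read 'b'  n1⇒n1 ·f  ** P0@[29:29]
[30] read 'b'  n1⇒n1 ·f  ** P0@[30:30]
[31] read 'c'  n1⇒n11
[32] read 'c'  n11⇒n3 ·f  ** P1@[31:32]
[33] read 'c'  n3⇒n8  ** P1@[32:33]
[34] read 'b'  n8⇒n9  ** P0@[34:34]
[35] read 'a'  n9⇒n10  ** P3@[31:35]
[36] read 'c'  n10⇒n13 ·f  ** P5@[35:36]
[37] read 'c'  n13⇒n3 ·f  ** P1@[36:37]
[38] read 'c'  n3⇒n8  ** P1@[37:38]
[39] read 'b'  n8⇒n9  ** P0@[39:39]
[40] read 'a'  n9⇒n10  ** P3@[36:40]
[41] read 'a'  n10⇒n4 ·f
[42] read 'c'  n4⇒n13  ** P5@[41:42]
[43] read 'b'  n13⇒n1 ·f  ** P0@[43:43]
[44] read 'a'  n1⇒n4 ·f
[45] read 'c'  n4⇒n13  ** P5@[44:45]
[46] read 'c'  n13⇒n3 ·f  ** P1@[45:46]
[47] read 'c'  n3⇒n8  ** P1@[46:47]
[48] read 'c'  n8⇒n8 ·f  ** P1@[47:48]
[49] read 'b'  n8⇒n9  ** P0@[49:49]
[50] read 'a'  n9⇒n10  ** P3@[46:50]
[51] read 'c'  n10⇒n13 ·f  ** P5@[50:51]
[52] read 'a'  n13⇒n4 ·f
[53] read 'c'  n4⇒n13  ** P5@[52:53]
[54] read 'c'  n13⇒n3 ·f  ** P1@[53:54]
[55] read 'a'  n3⇒n4 ·f
[56] read 'b'  n4⇒n5  ** P0@[56:56]
[57] read 'a'  n5⇒n6
[58] read 'c'  n6⇒n7  ** P2@[55:58],P5@[57:58]
[59] read 'a'  n7⇒n4 ·f
[60] read 'c'  n4⇒n13  ** P5@[59:60]
[61] read 'c'  n13⇒n3 ·f  ** P1@[60:61]
[62] read 'a'  n3⇒n4 ·f
[63] read 'b'  n4⇒n5  ** P0@[63:63]
[64] read 'c'  n5⇒n11 ·f
[65] read 'b'  n11⇒n12  ** P0@[65:65],P4@[63:65]

Matches: [[1,5],[2,1],[3,1],[4,0],[5,3],[7,5],[8,0],[11,0],[13,2],[13,5],[14,1],[15,0],[16,0],[18,1],[19,1],[20,0],[22,0],[22,4],[25,0],[27,2],[27,5],[28,0],[29,0],[30,0],[32,1],[33,1],[34,0],[35,3],[36,5],[37,1],[38,1],[39,0],[40,3],[42,5],[43,0],[45,5],[46,1],[47,1],[48,1],[49,0],[50,3],[51,5],[53,5],[54,1],[56,0],[58,2],[58,5],[60,5],[61,1],[63,0],[65,0],[65,4]]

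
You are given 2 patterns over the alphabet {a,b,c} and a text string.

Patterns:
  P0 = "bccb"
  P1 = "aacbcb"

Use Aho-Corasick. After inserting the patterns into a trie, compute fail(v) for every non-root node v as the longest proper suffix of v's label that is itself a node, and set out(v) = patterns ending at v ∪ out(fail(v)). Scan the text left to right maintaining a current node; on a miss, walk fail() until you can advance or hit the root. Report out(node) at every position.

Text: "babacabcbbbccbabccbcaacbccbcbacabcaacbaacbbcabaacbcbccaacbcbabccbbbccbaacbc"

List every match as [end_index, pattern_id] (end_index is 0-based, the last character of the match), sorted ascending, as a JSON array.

Build:
Trie nodes:
  n0 'ε': a→5 b→1
  n1 'b': c→2
  n2 'bc': c→3
  n3 'bcc': b→4
  n4 'bccb': ·  ←P0
  n5 'a': a→6
  n6 'aa': c→7
  n7 'aac': b→8
  n8 'aacb': c→9
  n9 'aacbc': b→10
  n10 'aacbcb': ·  ←P1

BFS fail/out derivation:
  n1('b'): parent n0 fail=0; on 'b' 0 → fail=0;  out ∅∪∅=∅
  n5('a'): parent n0 fail=0; on 'a' 0 → fail=0;  out ∅∪∅=∅
  n2('bc'): parent n1 fail=0; on 'c' 0 → fail=0;  out ∅∪∅=∅
  n6('aa'): parent n5 fail=0; on 'a' 0 → fail=5;  out ∅∪∅=∅
  n3('bcc'): parent n2 fail=0; on 'c' 0 → fail=0;  out ∅∪∅=∅
  n7('aac'): parent n6 fail=5; on 'c' 5→0 → fail=0;  out ∅∪∅=∅
  n4('bccb'): parent n3 fail=0; on 'b' 0 → fail=1;  out {0}∪∅={0}
  n8('aacb'): parent n7 fail=0; on 'b' 0 → fail=1;  out ∅∪∅=∅
  n9('aacbc'): parent n8 fail=1; on 'c' 1 → fail=2;  out ∅∪∅=∅
  n10('aacbcb'): parent n9 fail=2; on 'b' 2→0 → fail=1;  out {1}∪∅={1}

Text stream:
i=0 'b': node 0→1
i=1 'a': node 1→5 (via fail)
i=2 'b': node 5→1 (via fail)
i=3 'a': node 1→5 (via fail)
i=4 'c': node 5→0 (via fail)
i=5 'a': node 0→5
i=6 'b': node 5→1 (via fail)
i=7 'c': node 1→2
i=8 'b': node 2→1 (via fail)
i=9 'b': node 1→1 (via fail)
i=10 'b': node 1→1 (via fail)
i=11 'c': node 1→2
i=12 'c': node 2→3
i=13 'b': node 3→4  → match P0@[10:13]
i=14 'a': node 4→5 (via fail)
i=15 'b': node 5→1 (via fail)
i=16 'c': node 1→2
i=17 'c': node 2→3
i=18 'b': node 3→4  → match P0@[15:18]
i=19 'c': node 4→2 (via fail)
i=20 'a': node 2→5 (via fail)
i=21 'a': node 5→6
i=22 'c': node 6→7
i=23 'b': node 7→8
i=24 'c': node 8→9
i=25 'c': node 9→3 (via fail)
i=26 'b': node 3→4  → match P0@[23:26]
i=27 'c': node 4→2 (via fail)
i=28 'b': node 2→1 (via fail)
i=29 'a': node 1→5 (via fail)
i=30 'c': node 5→0 (via fail)
i=31 'a': node 0→5
i=32 'b': node 5→1 (via fail)
i=33 'c': node 1→2
i=34 'a': node 2→5 (via fail)
i=35 'a': node 5→6
i=36 'c': node 6→7
i=37 'b': node 7→8
i=38 'a': node 8→5 (via fail)
i=39 'a': node 5→6
i=40 'c': node 6→7
i=41 'b': node 7→8
i=42 'b': node 8→1 (via fail)
i=43 'c': node 1→2
i=44 'a': node 2→5 (via fail)
i=45 'b': node 5→1 (via fail)
i=46 'a': node 1→5 (via fail)
i=47 'a': node 5→6
i=48 'c': node 6→7
i=49 'b': node 7→8
i=50 'c': node 8→9
i=51 'b': node 9→10  → match P1@[46:51]
i=52 'c': node 10→2 (via fail)
i=53 'c': node 2→3
i=54 'a': node 3→5 (via fail)
i=55 'a': node 5→6
i=56 'c': node 6→7
i=57 'b': node 7→8
i=58 'c': node 8→9
i=59 'b': node 9→10  → match P1@[54:59]
i=60 'a': node 10→5 (via fail)
i=61 'b': node 5→1 (via fail)
i=62 'c': node 1→2
i=63 'c': node 2→3
i=64 'b': node 3→4  → match P0@[61:64]
i=65 'b': node 4→1 (via fail)
i=66 'b': node 1→1 (via fail)
i=67 'c': node 1→2
i=68 'c': node 2→3
i=69 'b': node 3→4  → match P0@[66:69]
i=70 'a': node 4→5 (via fail)
i=71 'a': node 5→6
i=72 'c': node 6→7
i=73 'b': node 7→8
i=74 'c': node 8→9

Matches: [[13,0],[18,0],[26,0],[51,1],[59,1],[64,0],[69,0]]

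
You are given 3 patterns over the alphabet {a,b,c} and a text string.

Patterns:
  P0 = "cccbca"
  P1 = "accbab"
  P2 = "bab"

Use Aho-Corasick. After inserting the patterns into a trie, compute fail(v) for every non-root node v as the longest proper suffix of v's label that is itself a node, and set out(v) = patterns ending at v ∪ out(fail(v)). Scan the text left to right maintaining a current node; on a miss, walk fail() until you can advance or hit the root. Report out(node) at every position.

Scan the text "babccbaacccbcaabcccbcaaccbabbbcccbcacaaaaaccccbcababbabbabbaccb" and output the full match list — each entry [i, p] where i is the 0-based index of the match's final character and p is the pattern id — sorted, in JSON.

Build:
Trie nodes:
  n0 'ε': a→7 b→13 c→1
  n1 'c': c→2
  n2 'cc': c→3
  n3 'ccc': b→4
  n4 'cccb': c→5
  n5 'cccbc': a→6
  n6 'cccbca': ·  ←P0
  n7 'a': c→8
  n8 'ac': c→9
  n9 'acc': b→10
  n10 'accb': a→11
  n11 'accba': b→12
  n12 'accbab': ·  ←P1
  n13 'b': a→14
  n14 'ba': b→15
  n15 'bab': ·  ←P2

BFS fail/out derivation:
  fail(1) 'c': from fail(0)=0 chase 'c': 0 ⇒ 0;  out=∅∪out(0)=∅
  fail(7) 'a': from fail(0)=0 chase 'a': 0 ⇒ 0;  out=∅∪out(0)=∅
  fail(13) 'b': from fail(0)=0 chase 'b': 0 ⇒ 0;  out=∅∪out(0)=∅
  fail(2) 'cc': from fail(1)=0 chase 'c': 0 ⇒ 1;  out=∅∪out(1)=∅
  fail(8) 'ac': from fail(7)=0 chase 'c': 0 ⇒ 1;  out=∅∪out(1)=∅
  fail(14) 'ba': from fail(13)=0 chase 'a': 0 ⇒ 7;  out=∅∪out(7)=∅
  fail(3) 'ccc': from fail(2)=1 chase 'c': 1 ⇒ 2;  out=∅∪out(2)=∅
  fail(9) 'acc': from fail(8)=1 chase 'c': 1 ⇒ 2;  out=∅∪out(2)=∅
  fail(15) 'bab': from fail(14)=7 chase 'b': 7→0 ⇒ 13;  out={2}∪out(13)={2}
  fail(4) 'cccb': from fail(3)=2 chase 'b': 2→1→0 ⇒ 13;  out=∅∪out(13)=∅
  fail(10) 'accb': from fail(9)=2 chase 'b': 2→1→0 ⇒ 13;  out=∅∪out(13)=∅
  fail(5) 'cccbc': from fail(4)=13 chase 'c': 13→0 ⇒ 1;  out=∅∪out(1)=∅
  fail(11) 'accba': from fail(10)=13 chase 'a': 13 ⇒ 14;  out=∅∪out(14)=∅
  fail(6) 'cccbca': from fail(5)=1 chase 'a': 1→0 ⇒ 7;  out={0}∪out(7)={0}
  fail(12) 'accbab': from fail(11)=14 chase 'b': 14 ⇒ 15;  out={1}∪out(15)={1,2}

Scan:
[0] read 'b'  n0⇒n13
[1] read 'a'  n13⇒n14
[2] read 'b'  n14⇒n15  emit P2@[0:2]
[3] read 'c'  n15⇒n1 ·f
[4] read 'c'  n1⇒n2
[5] read 'b'  n2⇒n13 ·f
[6] read 'a'  n13⇒n14
[7] read 'a'  n14⇒n7 ·f
[8] read 'c'  n7⇒n8
[9] read 'c'  n8⇒n9
[10] read 'c'  n9⇒n3 ·f
[11] read 'b'  n3⇒n4
[12] read 'c'  n4⇒n5
[13] read 'a'  n5⇒n6  emit P0@[8:13]
[14] read 'a'  n6⇒n7 ·f
[15] read 'b'  n7⇒n13 ·f
[16] read 'c'  n13⇒n1 ·f
[17] read 'c'  n1⇒n2
[18] read 'c'  n2⇒n3
[19] read 'b'  n3⇒n4
[20] read 'c'  n4⇒n5
[21] read 'a'  n5⇒n6  emit P0@[16:21]
[22] read 'a'  n6⇒n7 ·f
[23] read 'c'  n7⇒n8
[24] read 'c'  n8⇒n9
[25] read 'b'  n9⇒n10
[26] read 'a'  n10⇒n11
[27] read 'b'  n11⇒n12  emit P1@[22:27],P2@[25:27]
[28] read 'b'  n12⇒n13 ·f
[29] read 'b'  n13⇒n13 ·f
[30] read 'c'  n13⇒n1 ·f
[31] read 'c'  n1⇒n2
[32] read 'c'  n2⇒n3
[33] read 'b'  n3⇒n4
[34] read 'c'  n4⇒n5
[35] read 'a'  n5⇒n6  emit P0@[30:35]
[36] read 'c'  n6⇒n8 ·f
[37] read 'a'  n8⇒n7 ·f
[38] read 'a'  n7⇒n7 ·f
[39] read 'a'  n7⇒n7 ·f
[40] read 'a'  n7⇒n7 ·f
[41] read 'a'  n7⇒n7 ·f
[42] read 'c'  n7⇒n8
[43] read 'c'  n8⇒n9
[44] read 'c'  n9⇒n3 ·f
[45] read 'c'  n3⇒n3 ·f
[46] read 'b'  n3⇒n4
[47] read 'c'  n4⇒n5
[48] read 'a'  n5⇒n6  emit P0@[43:48]
[49] read 'b'  n6⇒n13 ·f
[50] read 'a'  n13⇒n14
[51] read 'b'  n14⇒n15  emit P2@[49:51]
[52] read 'b'  n15⇒n13 ·f
[53] read 'a'  n13⇒n14
[54] read 'b'  n14⇒n15  emit P2@[52:54]
[55] read 'b'  n15⇒n13 ·f
[56] read 'a'  n13⇒n14
[57] read 'b'  n14⇒n15  emit P2@[55:57]
[58] read 'b'  n15⇒n13 ·f
[59] read 'a'  n13⇒n14
[60] read 'c'  n14⇒n8 ·f
[61] read 'c'  n8⇒n9
[62] read 'b'  n9⇒n10

Matches: [[2,2],[13,0],[21,0],[27,1],[27,2],[35,0],[48,0],[51,2],[54,2],[57,2]]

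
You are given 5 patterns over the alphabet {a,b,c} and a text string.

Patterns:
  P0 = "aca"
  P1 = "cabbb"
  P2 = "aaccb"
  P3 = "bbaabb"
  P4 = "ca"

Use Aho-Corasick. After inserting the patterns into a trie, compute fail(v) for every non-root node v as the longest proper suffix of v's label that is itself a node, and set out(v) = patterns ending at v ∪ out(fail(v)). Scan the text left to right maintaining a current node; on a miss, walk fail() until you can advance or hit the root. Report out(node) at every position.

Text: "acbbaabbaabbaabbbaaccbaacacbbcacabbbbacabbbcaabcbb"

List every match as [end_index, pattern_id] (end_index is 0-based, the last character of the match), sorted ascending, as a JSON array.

Construct AC machine:
Trie nodes:
  0='ε' goto a→1 b→13 c→4
  1='a' goto a→9 c→2
  2='ac' goto a→3
  3='aca' goto ·  ←P0
  4='c' goto a→5
  5='ca' goto b→6  ←P4
  6='cab' goto b→7
  7='cabb' goto b→8
  8='cabbb' goto ·  ←P1
  9='aa' goto c→10
  10='aac' goto c→11
  11='aacc' goto b→12
  12='aaccb' goto ·  ←P2
  13='b' goto b→14
  14='bb' goto a→15
  15='bba' goto a→16
  16='bbaa' goto b→17
  17='bbaab' goto b→18
  18='bbaabb' goto ·  ←P3

BFS fail/out derivation:
  fail(1) 'a': from fail(0)=0 chase 'a': 0 ⇒ 0;  out=∅∪out(0)=∅
  fail(4) 'c': from fail(0)=0 chase 'c': 0 ⇒ 0;  out=∅∪out(0)=∅
  fail(13) 'b': from fail(0)=0 chase 'b': 0 ⇒ 0;  out=∅∪out(0)=∅
  fail(2) 'ac': from fail(1)=0 chase 'c': 0 ⇒ 4;  out=∅∪out(4)=∅
  fail(5) 'ca': from fail(4)=0 chase 'a': 0 ⇒ 1;  out={4}∪out(1)={4}
  fail(9) 'aa': from fail(1)=0 chase 'a': 0 ⇒ 1;  out=∅∪out(1)=∅
  fail(14) 'bb': from fail(13)=0 chase 'b': 0 ⇒ 13;  out=∅∪out(13)=∅
  fail(3) 'aca': from fail(2)=4 chase 'a': 4 ⇒ 5;  out={0}∪out(5)={0,4}
  fail(6) 'cab': from fail(5)=1 chase 'b': 1→0 ⇒ 13;  out=∅∪out(13)=∅
  fail(10) 'aac': from fail(9)=1 chase 'c': 1 ⇒ 2;  out=∅∪out(2)=∅
  fail(15) 'bba': from fail(14)=13 chase 'a': 13→0 ⇒ 1;  out=∅∪out(1)=∅
  fail(7) 'cabb': from fail(6)=13 chase 'b': 13 ⇒ 14;  out=∅∪out(14)=∅
  fail(11) 'aacc': from fail(10)=2 chase 'c': 2→4→0 ⇒ 4;  out=∅∪out(4)=∅
  fail(16) 'bbaa': from fail(15)=1 chase 'a': 1 ⇒ 9;  out=∅∪out(9)=∅
  fail(8) 'cabbb': from fail(7)=14 chase 'b': 14→13 ⇒ 14;  out={1}∪out(14)={1}
  fail(12) 'aaccb': from fail(11)=4 chase 'b': 4→0 ⇒ 13;  out={2}∪out(13)={2}
  fail(17) 'bbaab': from fail(16)=9 chase 'b': 9→1→0 ⇒ 13;  out=∅∪out(13)=∅
  fail(18) 'bbaabb': from fail(17)=13 chase 'b': 13 ⇒ 14;  out={3}∪out(14)={3}

Run:
[0] read 'a'  n0⇒n1
[1] read 'c'  n1⇒n2
[2] read 'b'  n2⇒n13 (via fail)
[3] read 'b'  n13⇒n14
[4] read 'a'  n14⇒n15
[5] read 'a'  n15⇒n16
[6] read 'b'  n16⇒n17
[7] read 'b'  n17⇒n18  emit P3@[2:7]
[8] read 'a'  n18⇒n15 (via fail)
[9] read 'a'  n15⇒n16
[10] read 'b'  n16⇒n17
[11] read 'b'  n17⇒n18  emit P3@[6:11]
[12] read 'a'  n18⇒n15 (via fail)
[13] read 'a'  n15⇒n16
[14] read 'b'  n16⇒n17
[15] read 'b'  n17⇒n18  emit P3@[10:15]
[16] read 'b'  n18⇒n14 (via fail)
[17] read 'a'  n14⇒n15
[18] read 'a'  n15⇒n16
[19] read 'c'  n16⇒n10 (via fail)
[20] read 'c'  n10⇒n11
[21] read 'b'  n11⇒n12  emit P2@[17:21]
[22] read 'a'  n12⇒n1 (via fail)
[23] read 'a'  n1⇒n9
[24] read 'c'  n9⇒n10
[25] read 'a'  n10⇒n3 (via fail)  emit P0@[23:25],P4@[24:25]
[26] read 'c'  n3⇒n2 (via fail)
[27] read 'b'  n2⇒n13 (via fail)
[28] read 'b'  n13⇒n14
[29] read 'c'  n14⇒n4 (via fail)
[30] read 'a'  n4⇒n5  emit P4@[29:30]
[31] read 'c'  n5⇒n2 (via fail)
[32] read 'a'  n2⇒n3  emit P0@[30:32],P4@[31:32]
[33] read 'b'  n3⇒n6 (via fail)
[34] read 'b'  n6⇒n7
[35] read 'b'  n7⇒n8  emit P1@[31:35]
[36] read 'b'  n8⇒n14 (via fail)
[37] read 'a'  n14⇒n15
[38] read 'c'  n15⇒n2 (via fail)
[39] read 'a'  n2⇒n3  emit P0@[37:39],P4@[38:39]
[40] read 'b'  n3⇒n6 (via fail)
[41] read 'b'  n6⇒n7
[42] read 'b'  n7⇒n8  emit P1@[38:42]
[43] read 'c'  n8⇒n4 (via fail)
[44] read 'a'  n4⇒n5  emit P4@[43:44]
[45] read 'a'  n5⇒n9 (via fail)
[46] read 'b'  n9⇒n13 (via fail)
[47] read 'c'  n13⇒n4 (via fail)
[48] read 'b'  n4⇒n13 (via fail)
[49] read 'b'  n13⇒n14

All matches (sorted): [[7,3],[11,3],[15,3],[21,2],[25,0],[25,4],[30,4],[32,0],[32,4],[35,1],[39,0],[39,4],[42,1],[44,4]]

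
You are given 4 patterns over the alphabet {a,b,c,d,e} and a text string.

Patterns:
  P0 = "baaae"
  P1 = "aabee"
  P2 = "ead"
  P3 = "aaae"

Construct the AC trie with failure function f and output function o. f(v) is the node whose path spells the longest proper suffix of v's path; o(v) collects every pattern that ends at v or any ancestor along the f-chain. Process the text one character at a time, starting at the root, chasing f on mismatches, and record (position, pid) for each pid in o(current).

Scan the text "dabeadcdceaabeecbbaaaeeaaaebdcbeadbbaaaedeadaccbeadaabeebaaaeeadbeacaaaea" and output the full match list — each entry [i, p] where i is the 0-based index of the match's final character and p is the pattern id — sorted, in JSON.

Build automaton:
Trie nodes:
  0='ε' goto a→6 b→1 e→11
  1='b' goto a→2
  2='ba' goto a→3
  3='baa' goto a→4
  4='baaa' goto e→5
  5='baaae' goto ·  [P0 ends]
  6='a' goto a→7
  7='aa' goto a→14 b→8
  8='aab' goto e→9
  9='aabe' goto e→10
  10='aabee' goto ·  [P1 ends]
  11='e' goto a→12
  12='ea' goto d→13
  13='ead' goto ·  [P2 ends]
  14='aaa' goto e→15
  15='aaae' goto ·  [P3 ends]

Failure links (BFS by depth):
  fail(1) 'b': from fail(0)=0 chase 'b': 0 ⇒ 0;  out=∅∪out(0)=∅
  fail(6) 'a': from fail(0)=0 chase 'a': 0 ⇒ 0;  out=∅∪out(0)=∅
  fail(11) 'e': from fail(0)=0 chase 'e': 0 ⇒ 0;  out=∅∪out(0)=∅
  fail(2) 'ba': from fail(1)=0 chase 'a': 0 ⇒ 6;  out=∅∪out(6)=∅
  fail(7) 'aa': from fail(6)=0 chase 'a': 0 ⇒ 6;  out=∅∪out(6)=∅
  fail(12) 'ea': from fail(11)=0 chase 'a': 0 ⇒ 6;  out=∅∪out(6)=∅
  fail(3) 'baa': from fail(2)=6 chase 'a': 6 ⇒ 7;  out=∅∪out(7)=∅
  fail(8) 'aab': from fail(7)=6 chase 'b': 6→0 ⇒ 1;  out=∅∪out(1)=∅
  fail(13) 'ead': from fail(12)=6 chase 'd': 6→0 ⇒ 0;  out={2}∪out(0)={2}
  fail(14) 'aaa': from fail(7)=6 chase 'a': 6 ⇒ 7;  out=∅∪out(7)=∅
  fail(4) 'baaa': from fail(3)=7 chase 'a': 7 ⇒ 14;  out=∅∪out(14)=∅
  fail(9) 'aabe': from fail(8)=1 chase 'e': 1→0 ⇒ 11;  out=∅∪out(11)=∅
  fail(15) 'aaae': from fail(14)=7 chase 'e': 7→6→0 ⇒ 11;  out={3}∪out(11)={3}
  fail(5) 'baaae': from fail(4)=14 chase 'e': 14 ⇒ 15;  out={0}∪out(15)={0,3}
  fail(10) 'aabee': from fail(9)=11 chase 'e': 11→0 ⇒ 11;  out={1}∪out(11)={1}

Run:
i=0 'd': node 0→0
i=1 'a': node 0→6
i=2 'b': node 6→1 (fail-walked)
i=3 'e': node 1→11 (fail-walked)
i=4 'a': node 11→12
i=5 'd': node 12→13  → match P2@[3:5]
i=6 'c': node 13→0 (fail-walked)
i=7 'd': node 0→0
i=8 'c': node 0→0
i=9 'e': node 0→11
i=10 'a': node 11→12
i=11 'a': node 12→7 (fail-walked)
i=12 'b': node 7→8
i=13 'e': node 8→9
i=14 'e': node 9→10  → match P1@[10:14]
i=15 'c': node 10→0 (fail-walked)
i=16 'b': node 0→1
i=17 'b': node 1→1 (fail-walked)
i=18 'a': node 1→2
i=19 'a': node 2→3
i=20 'a': node 3→4
i=21 'e': node 4→5  → match P0@[17:21],P3@[18:21]
i=22 'e': node 5→11 (fail-walked)
i=23 'a': node 11→12
i=24 'a': node 12→7 (fail-walked)
i=25 'a': node 7→14
i=26 'e': node 14→15  → match P3@[23:26]
i=27 'b': node 15→1 (fail-walked)
i=28 'd': node 1→0 (fail-walked)
i=29 'c': node 0→0
i=30 'b': node 0→1
i=31 'e': node 1→11 (fail-walked)
i=32 'a': node 11→12
i=33 'd': node 12→13  → match P2@[31:33]
i=34 'b': node 13→1 (fail-walked)
i=35 'b': node 1→1 (fail-walked)
i=36 'a': node 1→2
i=37 'a': node 2→3
i=38 'a': node 3→4
i=39 'e': node 4→5  → match P0@[35:39],P3@[36:39]
i=40 'd': node 5→0 (fail-walked)
i=41 'e': node 0→11
i=42 'a': node 11→12
i=43 'd': node 12→13  → match P2@[41:43]
i=44 'a': node 13→6 (fail-walked)
i=45 'c': node 6→0 (fail-walked)
i=46 'c': node 0→0
i=47 'b': node 0→1
i=48 'e': node 1→11 (fail-walked)
i=49 'a': node 11→12
i=50 'd': node 12→13  → match P2@[48:50]
i=51 'a': node 13→6 (fail-walked)
i=52 'a': node 6→7
i=53 'b': node 7→8
i=54 'e': node 8→9
i=55 'e': node 9→10  → match P1@[51:55]
i=56 'b': node 10→1 (fail-walked)
i=57 'a': node 1→2
i=58 'a': node 2→3
i=59 'a': node 3→4
i=60 'e': node 4→5  → match P0@[56:60],P3@[57:60]
i=61 'e': node 5→11 (fail-walked)
i=62 'a': node 11→12
i=63 'd': node 12→13  → match P2@[61:63]
i=64 'b': node 13→1 (fail-walked)
i=65 'e': node 1→11 (fail-walked)
i=66 'a': node 11→12
i=67 'c': node 12→0 (fail-walked)
i=68 'a': node 0→6
i=69 'a': node 6→7
i=70 'a': node 7→14
i=71 'e': node 14→15  → match P3@[68:71]
i=72 'a': node 15→12 (fail-walked)

Result: [[5,2],[14,1],[21,0],[21,3],[26,3],[33,2],[39,0],[39,3],[43,2],[50,2],[55,1],[60,0],[60,3],[63,2],[71,3]]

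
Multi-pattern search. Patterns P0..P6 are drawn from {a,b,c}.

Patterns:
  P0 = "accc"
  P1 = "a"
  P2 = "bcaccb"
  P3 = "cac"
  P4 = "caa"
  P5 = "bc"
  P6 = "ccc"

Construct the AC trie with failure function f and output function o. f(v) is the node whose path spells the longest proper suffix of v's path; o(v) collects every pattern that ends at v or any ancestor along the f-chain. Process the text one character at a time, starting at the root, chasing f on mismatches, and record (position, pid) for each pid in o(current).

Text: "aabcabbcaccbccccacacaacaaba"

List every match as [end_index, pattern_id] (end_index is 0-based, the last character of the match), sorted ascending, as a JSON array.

Build automaton:
Trie nodes:
  n0 'ε': a→1 b→5 c→11
  n1 'a': c→2  ←P1
  n2 'ac': c→3
  n3 'acc': c→4
  n4 'accc': ·  ←P0
  n5 'b': c→6
  n6 'bc': a→7  ←P5
  n7 'bca': c→8
  n8 'bcac': c→9
  n9 'bcacc': b→10
  n10 'bcaccb': ·  ←P2
  n11 'c': a→12 c→15
  n12 'ca': a→14 c→13
  n13 'cac': ·  ←P3
  n14 'caa': ·  ←P4
  n15 'cc': c→16
  n16 'ccc': ·  ←P6

Failure links (BFS by depth):
  n1('a'): parent n0 fail=0; on 'a' 0 → fail=0;  out {1}∪∅={1}
  n5('b'): parent n0 fail=0; on 'b' 0 → fail=0;  out ∅∪∅=∅
  n11('c'): parent n0 fail=0; on 'c' 0 → fail=0;  out ∅∪∅=∅
  n2('ac'): parent n1 fail=0; on 'c' 0 → fail=11;  out ∅∪∅=∅
  n6('bc'): parent n5 fail=0; on 'c' 0 → fail=11;  out {5}∪∅={5}
  n12('ca'): parent n11 fail=0; on 'a' 0 → fail=1;  out ∅∪{1}={1}
  n15('cc'): parent n11 fail=0; on 'c' 0 → fail=11;  out ∅∪∅=∅
  n3('acc'): parent n2 fail=11; on 'c' 11 → fail=15;  out ∅∪∅=∅
  n7('bca'): parent n6 fail=11; on 'a' 11 → fail=12;  out ∅∪{1}={1}
  n13('cac'): parent n12 fail=1; on 'c' 1 → fail=2;  out {3}∪∅={3}
  n14('caa'): parent n12 fail=1; on 'a' 1→0 → fail=1;  out {4}∪{1}={1,4}
  n16('ccc'): parent n15 fail=11; on 'c' 11 → fail=15;  out {6}∪∅={6}
  n4('accc'): parent n3 fail=15; on 'c' 15 → fail=16;  out {0}∪{6}={0,6}
  n8('bcac'): parent n7 fail=12; on 'c' 12 → fail=13;  out ∅∪{3}={3}
  n9('bcacc'): parent n8 fail=13; on 'c' 13→2 → fail=3;  out ∅∪∅=∅
  n10('bcaccb'): parent n9 fail=3; on 'b' 3→15→11→0 → fail=5;  out {2}∪∅={2}

Run:
[0] read 'a'  n0⇒n1  ** P1@[0:0]
[1] read 'a'  n1⇒n1 (via fail)  ** P1@[1:1]
[2] read 'b'  n1⇒n5 (via fail)
[3] read 'c'  n5⇒n6  ** P5@[2:3]
[4] read 'a'  n6⇒n7  ** P1@[4:4]
[5] read 'b'  n7⇒n5 (via fail)
[6] read 'b'  n5⇒n5 (via fail)
[7] read 'c'  n5⇒n6  ** P5@[6:7]
[8] read 'a'  n6⇒n7  ** P1@[8:8]
[9] read 'c'  n7⇒n8  ** P3@[7:9]
[10] read 'c'  n8⇒n9
[11] read 'b'  n9⇒n10  ** P2@[6:11]
[12] read 'c'  n10⇒n6 (via fail)  ** P5@[11:12]
[13] read 'c'  n6⇒n15 (via fail)
[14] read 'c'  n15⇒n16  ** P6@[12:14]
[15] read 'c'  n16⇒n16 (via fail)  ** P6@[13:15]
[16] read 'a'  n16⇒n12 (via fail)  ** P1@[16:16]
[17] read 'c'  n12⇒n13  ** P3@[15:17]
[18] read 'a'  n13⇒n12 (via fail)  ** P1@[18:18]
[19] read 'c'  n12⇒n13  ** P3@[17:19]
[20] read 'a'  n13⇒n12 (via fail)  ** P1@[20:20]
[21] read 'a'  n12⇒n14  ** P1@[21:21],P4@[19:21]
[22] read 'c'  n14⇒n2 (via fail)
[23] read 'a'  n2⇒n12 (via fail)  ** P1@[23:23]
[24] read 'a'  n12⇒n14  ** P1@[24:24],P4@[22:24]
[25] read 'b'  n14⇒n5 (via fail)
[26] read 'a'  n5⇒n1 (via fail)  ** P1@[26:26]

All matches (sorted): [[0,1],[1,1],[3,5],[4,1],[7,5],[8,1],[9,3],[11,2],[12,5],[14,6],[15,6],[16,1],[17,3],[18,1],[19,3],[20,1],[21,1],[21,4],[23,1],[24,1],[24,4],[26,1]]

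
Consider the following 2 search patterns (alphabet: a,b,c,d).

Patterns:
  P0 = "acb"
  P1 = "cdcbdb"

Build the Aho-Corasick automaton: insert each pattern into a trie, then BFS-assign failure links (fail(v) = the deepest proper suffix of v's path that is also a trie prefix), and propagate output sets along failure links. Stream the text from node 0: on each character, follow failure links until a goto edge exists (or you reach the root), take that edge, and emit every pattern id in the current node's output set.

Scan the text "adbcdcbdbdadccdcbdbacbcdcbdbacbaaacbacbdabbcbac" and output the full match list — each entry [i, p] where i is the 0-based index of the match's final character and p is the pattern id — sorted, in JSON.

Build:
Trie nodes:
  0='ε' goto a→1 c→4
  1='a' goto c→2
  2='ac' goto b→3
  3='acb' goto ·  ←P0
  4='c' goto d→5
  5='cd' goto c→6
  6='cdc' goto b→7
  7='cdcb' goto d→8
  8='cdcbd' goto b→9
  9='cdcbdb' goto ·  ←P1

BFS fail/out derivation:
  n1('a'): parent n0 fail=0; on 'a' 0 → fail=0;  out ∅∪∅=∅
  n4('c'): parent n0 fail=0; on 'c' 0 → fail=0;  out ∅∪∅=∅
  n2('ac'): parent n1 fail=0; on 'c' 0 → fail=4;  out ∅∪∅=∅
  n5('cd'): parent n4 fail=0; on 'd' 0 → fail=0;  out ∅∪∅=∅
  n3('acb'): parent n2 fail=4; on 'b' 4→0 → fail=0;  out {0}∪∅={0}
  n6('cdc'): parent n5 fail=0; on 'c' 0 → fail=4;  out ∅∪∅=∅
  n7('cdcb'): parent n6 fail=4; on 'b' 4→0 → fail=0;  out ∅∪∅=∅
  n8('cdcbd'): parent n7 fail=0; on 'd' 0 → fail=0;  out ∅∪∅=∅
  n9('cdcbdb'): parent n8 fail=0; on 'b' 0 → fail=0;  out {1}∪∅={1}

Scan:
[0] read 'a'  n0⇒n1
[1] read 'd'  n1⇒n0 (fail-walked)
[2] read 'b'  n0⇒n0
[3] read 'c'  n0⇒n4
[4] read 'd'  n4⇒n5
[5] read 'c'  n5⇒n6
[6] read 'b'  n6⇒n7
[7] read 'd'  n7⇒n8
[8] read 'b'  n8⇒n9  emit P1@[3:8]
[9] read 'd'  n9⇒n0 (fail-walked)
[10] read 'a'  n0⇒n1
[11] read 'd'  n1⇒n0 (fail-walked)
[12] read 'c'  n0⇒n4
[13] read 'c'  n4⇒n4 (fail-walked)
[14] read 'd'  n4⇒n5
[15] read 'c'  n5⇒n6
[16] read 'b'  n6⇒n7
[17] read 'd'  n7⇒n8
[18] read 'b'  n8⇒n9  emit P1@[13:18]
[19] read 'a'  n9⇒n1 (fail-walked)
[20] read 'c'  n1⇒n2
[21] read 'b'  n2⇒n3  emit P0@[19:21]
[22] read 'c'  n3⇒n4 (fail-walked)
[23] read 'd'  n4⇒n5
[24] read 'c'  n5⇒n6
[25] read 'b'  n6⇒n7
[26] read 'd'  n7⇒n8
[27] read 'b'  n8⇒n9  emit P1@[22:27]
[28] read 'a'  n9⇒n1 (fail-walked)
[29] read 'c'  n1⇒n2
[30] read 'b'  n2⇒n3  emit P0@[28:30]
[31] read 'a'  n3⇒n1 (fail-walked)
[32] read 'a'  n1⇒n1 (fail-walked)
[33] read 'a'  n1⇒n1 (fail-walked)
[34] read 'c'  n1⇒n2
[35] read 'b'  n2⇒n3  emit P0@[33:35]
[36] read 'a'  n3⇒n1 (fail-walked)
[37] read 'c'  n1⇒n2
[38] read 'b'  n2⇒n3  emit P0@[36:38]
[39] read 'd'  n3⇒n0 (fail-walked)
[40] read 'a'  n0⇒n1
[41] read 'b'  n1⇒n0 (fail-walked)
[42] read 'b'  n0⇒n0
[43] read 'c'  n0⇒n4
[44] read 'b'  n4⇒n0 (fail-walked)
[45] read 'a'  n0⇒n1
[46] read 'c'  n1⇒n2

All matches (sorted): [[8,1],[18,1],[21,0],[27,1],[30,0],[35,0],[38,0]]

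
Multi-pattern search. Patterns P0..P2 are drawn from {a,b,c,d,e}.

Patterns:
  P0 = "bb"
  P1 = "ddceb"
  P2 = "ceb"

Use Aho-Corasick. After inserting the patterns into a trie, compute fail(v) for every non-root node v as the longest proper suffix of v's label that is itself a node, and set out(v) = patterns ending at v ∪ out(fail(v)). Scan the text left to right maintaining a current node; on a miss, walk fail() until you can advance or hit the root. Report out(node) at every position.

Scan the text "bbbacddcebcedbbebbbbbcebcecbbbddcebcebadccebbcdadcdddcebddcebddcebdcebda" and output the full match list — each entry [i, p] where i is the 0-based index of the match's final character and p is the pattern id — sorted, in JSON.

Construct AC machine:
Trie (insert patterns):
  0='ε' goto b→1 c→8 d→3
  1='b' goto b→2
  2='bb' goto ·  [P0 ends]
  3='d' goto d→4
  4='dd' goto c→5
  5='ddc' goto e→6
  6='ddce' goto b→7
  7='ddceb' goto ·  [P1 ends]
  8='c' goto e→9
  9='ce' goto b→10
  10='ceb' goto ·  [P2 ends]

Failure links (BFS by depth):
  fail(1) 'b': from fail(0)=0 chase 'b': 0 ⇒ 0;  out=∅∪out(0)=∅
  fail(3) 'd': from fail(0)=0 chase 'd': 0 ⇒ 0;  out=∅∪out(0)=∅
  fail(8) 'c': from fail(0)=0 chase 'c': 0 ⇒ 0;  out=∅∪out(0)=∅
  fail(2) 'bb': from fail(1)=0 chase 'b': 0 ⇒ 1;  out={0}∪out(1)={0}
  fail(4) 'dd': from fail(3)=0 chase 'd': 0 ⇒ 3;  out=∅∪out(3)=∅
  fail(9) 'ce': from fail(8)=0 chase 'e': 0 ⇒ 0;  out=∅∪out(0)=∅
  fail(5) 'ddc': from fail(4)=3 chase 'c': 3→0 ⇒ 8;  out=∅∪out(8)=∅
  fail(10) 'ceb': from fail(9)=0 chase 'b': 0 ⇒ 1;  out={2}∪out(1)={2}
  fail(6) 'ddce': from fail(5)=8 chase 'e': 8 ⇒ 9;  out=∅∪out(9)=∅
  fail(7) 'ddceb': from fail(6)=9 chase 'b': 9 ⇒ 10;  out={1}∪out(10)={1,2}

Run:
i=0 'b': node 0→1
i=1 'b': node 1→2  ** P0@[0:1]
i=2 'b': node 2→2 (fail-walked)  ** P0@[1:2]
i=3 'a': node 2→0 (fail-walked)
i=4 'c': node 0→8
i=5 'd': node 8→3 (fail-walked)
i=6 'd': node 3→4
i=7 'c': node 4→5
i=8 'e': node 5→6
i=9 'b': node 6→7  ** P1@[5:9],P2@[7:9]
i=10 'c': node 7→8 (fail-walked)
i=11 'e': node 8→9
i=12 'd': node 9→3 (fail-walked)
i=13 'b': node 3→1 (fail-walked)
i=14 'b': node 1→2  ** P0@[13:14]
i=15 'e': node 2→0 (fail-walked)
i=16 'b': node 0→1
i=17 'b': node 1→2  ** P0@[16:17]
i=18 'b': node 2→2 (fail-walked)  ** P0@[17:18]
i=19 'b': node 2→2 (fail-walked)  ** P0@[18:19]
i=20 'b': node 2→2 (fail-walked)  ** P0@[19:20]
i=21 'c': node 2→8 (fail-walked)
i=22 'e': node 8→9
i=23 'b': node 9→10  ** P2@[21:23]
i=24 'c': node 10→8 (fail-walked)
i=25 'e': node 8→9
i=26 'c': node 9→8 (fail-walked)
i=27 'b': node 8→1 (fail-walked)
i=28 'b': node 1→2  ** P0@[27:28]
i=29 'b': node 2→2 (fail-walked)  ** P0@[28:29]
i=30 'd': node 2→3 (fail-walked)
i=31 'd': node 3→4
i=32 'c': node 4→5
i=33 'e': node 5→6
i=34 'b': node 6→7  ** P1@[30:34],P2@[32:34]
i=35 'c': node 7→8 (fail-walked)
i=36 'e': node 8→9
i=37 'b': node 9→10  ** P2@[35:37]
i=38 'a': node 10→0 (fail-walked)
i=39 'd': node 0→3
i=40 'c': node 3→8 (fail-walked)
i=41 'c': node 8→8 (fail-walked)
i=42 'e': node 8→9
i=43 'b': node 9→10  ** P2@[41:43]
i=44 'b': node 10→2 (fail-walked)  ** P0@[43:44]
i=45 'c': node 2→8 (fail-walked)
i=46 'd': node 8→3 (fail-walked)
i=47 'a': node 3→0 (fail-walked)
i=48 'd': node 0→3
i=49 'c': node 3→8 (fail-walked)
i=50 'd': node 8→3 (fail-walked)
i=51 'd': node 3→4
i=52 'd': node 4→4 (fail-walked)
i=53 'c': node 4→5
i=54 'e': node 5→6
i=55 'b': node 6→7  ** P1@[51:55],P2@[53:55]
i=56 'd': node 7→3 (fail-walked)
i=57 'd': node 3→4
i=58 'c': node 4→5
i=59 'e': node 5→6
i=60 'b': node 6→7  ** P1@[56:60],P2@[58:60]
i=61 'd': node 7→3 (fail-walked)
i=62 'd': node 3→4
i=63 'c': node 4→5
i=64 'e': node 5→6
i=65 'b': node 6→7  ** P1@[61:65],P2@[63:65]
i=66 'd': node 7→3 (fail-walked)
i=67 'c': node 3→8 (fail-walked)
i=68 'e': node 8→9
i=69 'b': node 9→10  ** P2@[67:69]
i=70 'd': node 10→3 (fail-walked)
i=71 'a': node 3→0 (fail-walked)

Result: [[1,0],[2,0],[9,1],[9,2],[14,0],[17,0],[18,0],[19,0],[20,0],[23,2],[28,0],[29,0],[34,1],[34,2],[37,2],[43,2],[44,0],[55,1],[55,2],[60,1],[60,2],[65,1],[65,2],[69,2]]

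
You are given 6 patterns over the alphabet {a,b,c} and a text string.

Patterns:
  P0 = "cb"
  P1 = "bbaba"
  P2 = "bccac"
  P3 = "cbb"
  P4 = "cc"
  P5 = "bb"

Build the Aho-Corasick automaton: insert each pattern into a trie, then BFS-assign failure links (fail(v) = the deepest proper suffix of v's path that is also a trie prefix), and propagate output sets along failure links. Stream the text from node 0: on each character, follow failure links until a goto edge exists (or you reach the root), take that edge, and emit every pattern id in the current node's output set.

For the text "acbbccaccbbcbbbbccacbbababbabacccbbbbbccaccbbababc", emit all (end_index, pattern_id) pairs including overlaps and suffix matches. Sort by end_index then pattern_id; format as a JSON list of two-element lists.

Build:
Trie nodes:
  0='ε' goto b→3 c→1
  1='c' goto b→2 c→13
  2='cb' goto b→12  ←P0
  3='b' goto b→4 c→8
  4='bb' goto a→5  ←P5
  5='bba' goto b→6
  6='bbab' goto a→7
  7='bbaba' goto ·  ←P1
  8='bc' goto c→9
  9='bcc' goto a→10
  10='bcca' goto c→11
  11='bccac' goto ·  ←P2
  12='cbb' goto ·  ←P3
  13='cc' goto ·  ←P4

Failure links (BFS by depth):
  fail(1) 'c': from fail(0)=0 chase 'c': 0 ⇒ 0;  out=∅∪out(0)=∅
  fail(3) 'b': from fail(0)=0 chase 'b': 0 ⇒ 0;  out=∅∪out(0)=∅
  fail(2) 'cb': from fail(1)=0 chase 'b': 0 ⇒ 3;  out={0}∪out(3)={0}
  fail(4) 'bb': from fail(3)=0 chase 'b': 0 ⇒ 3;  out={5}∪out(3)={5}
  fail(8) 'bc': from fail(3)=0 chase 'c': 0 ⇒ 1;  out=∅∪out(1)=∅
  fail(13) 'cc': from fail(1)=0 chase 'c': 0 ⇒ 1;  out={4}∪out(1)={4}
  fail(5) 'bba': from fail(4)=3 chase 'a': 3→0 ⇒ 0;  out=∅∪out(0)=∅
  fail(9) 'bcc': from fail(8)=1 chase 'c': 1 ⇒ 13;  out=∅∪out(13)={4}
  fail(12) 'cbb': from fail(2)=3 chase 'b': 3 ⇒ 4;  out={3}∪out(4)={3,5}
  fail(6) 'bbab': from fail(5)=0 chase 'b': 0 ⇒ 3;  out=∅∪out(3)=∅
  fail(10) 'bcca': from fail(9)=13 chase 'a': 13→1→0 ⇒ 0;  out=∅∪out(0)=∅
  fail(7) 'bbaba': from fail(6)=3 chase 'a': 3→0 ⇒ 0;  out={1}∪out(0)={1}
  fail(11) 'bccac': from fail(10)=0 chase 'c': 0 ⇒ 1;  out={2}∪out(1)={2}

Run:
i=0 'a': node 0→0
i=1 'c': node 0→1
i=2 'b': node 1→2  ** P0@[1:2]
i=3 'b': node 2→12  ** P3@[1:3],P5@[2:3]
i=4 'c': node 12→8 ·f
i=5 'c': node 8→9  ** P4@[4:5]
i=6 'a': node 9→10
i=7 'c': node 10→11  ** P2@[3:7]
i=8 'c': node 11→13 ·f  ** P4@[7:8]
i=9 'b': node 13→2 ·f  ** P0@[8:9]
i=10 'b': node 2→12  ** P3@[8:10],P5@[9:10]
i=11 'c': node 12→8 ·f
i=12 'b': node 8→2 ·f  ** P0@[11:12]
i=13 'b': node 2→12  ** P3@[11:13],P5@[12:13]
i=14 'b': node 12→4 ·f  ** P5@[13:14]
i=15 'b': node 4→4 ·f  ** P5@[14:15]
i=16 'c': node 4→8 ·f
i=17 'c': node 8→9  ** P4@[16:17]
i=18 'a': node 9→10
i=19 'c': node 10→11  ** P2@[15:19]
i=20 'b': node 11→2 ·f  ** P0@[19:20]
i=21 'b': node 2→12  ** P3@[19:21],P5@[20:21]
i=22 'a': node 12→5 ·f
i=23 'b': node 5→6
i=24 'a': node 6→7  ** P1@[20:24]
i=25 'b': node 7→3 ·f
i=26 'b': node 3→4  ** P5@[25:26]
i=27 'a': node 4→5
i=28 'b': node 5→6
i=29 'a': node 6→7  ** P1@[25:29]
i=30 'c': node 7→1 ·f
i=31 'c': node 1→13  ** P4@[30:31]
i=32 'c': node 13→13 ·f  ** P4@[31:32]
i=33 'b': node 13→2 ·f  ** P0@[32:33]
i=34 'b': node 2→12  ** P3@[32:34],P5@[33:34]
i=35 'b': node 12→4 ·f  ** P5@[34:35]
i=36 'b': node 4→4 ·f  ** P5@[35:36]
i=37 'b': node 4→4 ·f  ** P5@[36:37]
i=38 'c': node 4→8 ·f
i=39 'c': node 8→9  ** P4@[38:39]
i=40 'a': node 9→10
i=41 'c': node 10→11  ** P2@[37:41]
i=42 'c': node 11→13 ·f  ** P4@[41:42]
i=43 'b': node 13→2 ·f  ** P0@[42:43]
i=44 'b': node 2→12  ** P3@[42:44],P5@[43:44]
i=45 'a': node 12→5 ·f
i=46 'b': node 5→6
i=47 'a': node 6→7  ** P1@[43:47]
i=48 'b': node 7→3 ·f
i=49 'c': node 3→8

Matches: [[2,0],[3,3],[3,5],[5,4],[7,2],[8,4],[9,0],[10,3],[10,5],[12,0],[13,3],[13,5],[14,5],[15,5],[17,4],[19,2],[20,0],[21,3],[21,5],[24,1],[26,5],[29,1],[31,4],[32,4],[33,0],[34,3],[34,5],[35,5],[36,5],[37,5],[39,4],[41,2],[42,4],[43,0],[44,3],[44,5],[47,1]]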